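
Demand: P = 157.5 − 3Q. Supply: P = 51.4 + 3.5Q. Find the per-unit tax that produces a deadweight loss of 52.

Competitive equilibrium: 157.5 − 3Q = 51.4 + 3.5Q → Q* = 16.3231, P* = 108.5308.
A tax t gives ΔQ = t/6.5 and wedge t, so DWL = t²/13.
t²/13 = 52 → t² = 676 → t = 26.

26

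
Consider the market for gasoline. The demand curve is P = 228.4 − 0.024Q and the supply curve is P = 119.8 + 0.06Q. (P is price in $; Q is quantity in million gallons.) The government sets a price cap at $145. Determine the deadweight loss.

$31998.94 million

Competitive equilibrium: 228.4 − 0.024Q = 119.8 + 0.06Q → Q* = 1292.8571, P* = 197.3714.
At the ceiling P = 145, quantity supplied = (145 − 119.8)/0.06 = 420.
Willingness to pay at Q' = 420: 228.4 − 0.024·420 = 218.32.
ΔQ = 1292.8571 − 420 = 872.8571; wedge = 218.32 − 145 = 73.32.
Welfare loss = ½ × 872.8571 × 73.32 = $31998.94 million.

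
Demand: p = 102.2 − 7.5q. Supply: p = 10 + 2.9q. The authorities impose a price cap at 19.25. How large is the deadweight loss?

Competitive equilibrium: 102.2 − 7.5q = 10 + 2.9q → q* = 8.8654, p* = 35.7096.
At the ceiling p = 19.25, quantity supplied = (19.25 − 10)/2.9 = 3.1897.
Willingness to pay at q' = 3.1897: 102.2 − 7.5·3.1897 = 78.2773.
Δq = 8.8654 − 3.1897 = 5.6757; wedge = 78.2773 − 19.25 = 59.0273.
Deadweight loss = ½ × 5.6757 × 59.0273 = 167.51.

167.51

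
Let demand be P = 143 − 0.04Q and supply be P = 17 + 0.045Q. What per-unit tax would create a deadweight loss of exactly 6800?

34

Competitive equilibrium: 143 − 0.04Q = 17 + 0.045Q → Q* = 1482.3529, P* = 83.7059.
A tax t gives ΔQ = t/0.085 and wedge t, so DWL = t²/0.17.
t²/0.17 = 6800 → t² = 1156 → t = 34.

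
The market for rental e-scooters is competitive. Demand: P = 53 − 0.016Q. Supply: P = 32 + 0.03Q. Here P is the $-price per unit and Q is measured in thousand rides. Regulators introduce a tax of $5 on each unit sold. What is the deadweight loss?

$271.74 thousand

Competitive equilibrium: 53 − 0.016Q = 32 + 0.03Q → Q* = 456.5217, P* = 45.6957.
With the tax, the buyer price exceeds the seller price by 5: (53 − 0.016Q) − (32 + 0.03Q) = 5 → Q' = 347.8261.
ΔQ = 456.5217 − 347.8261 = 108.6956; the wedge equals the tax, 5.
Deadweight loss = ½ × 108.6956 × 5 = $271.74 thousand.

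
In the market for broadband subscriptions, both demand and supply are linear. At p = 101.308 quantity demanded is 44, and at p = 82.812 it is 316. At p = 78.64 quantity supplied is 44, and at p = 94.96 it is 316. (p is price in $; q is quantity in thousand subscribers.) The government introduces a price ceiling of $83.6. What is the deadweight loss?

Demand slope = (82.812 − 101.308)/(316 − 44) = −0.068, so p = 104.3 − 0.068q.
Supply slope = (94.96 − 78.64)/(316 − 44) = 0.06, so p = 76 + 0.06q.
Competitive equilibrium: 104.3 − 0.068q = 76 + 0.06q → q* = 221.09375, p* = 89.26563.
At the ceiling p = 83.6, quantity supplied = (83.6 − 76)/0.06 = 126.66667.
Willingness to pay at q' = 126.66667: 104.3 − 0.068·126.66667 = 95.68667.
Δq = 221.09375 − 126.66667 = 94.42708; wedge = 95.68667 − 83.6 = 12.08667.
Welfare loss = ½ × 94.42708 × 12.08667 = $570.65 thousand.

$570.65 thousand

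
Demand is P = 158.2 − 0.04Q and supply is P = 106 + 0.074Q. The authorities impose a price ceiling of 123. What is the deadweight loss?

2967.38

Competitive equilibrium: 158.2 − 0.04Q = 106 + 0.074Q → Q* = 457.8947, P* = 139.8842.
At the ceiling P = 123, quantity supplied = (123 − 106)/0.074 = 229.7297.
Willingness to pay at Q' = 229.7297: 158.2 − 0.04·229.7297 = 149.0108.
ΔQ = 457.8947 − 229.7297 = 228.165; wedge = 149.0108 − 123 = 26.0108.
Deadweight loss = ½ × 228.165 × 26.0108 = 2967.38.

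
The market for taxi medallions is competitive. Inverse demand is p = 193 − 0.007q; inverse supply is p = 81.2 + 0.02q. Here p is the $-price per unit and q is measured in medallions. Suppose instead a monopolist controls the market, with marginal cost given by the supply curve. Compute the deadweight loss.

Competitive equilibrium: 193 − 0.007q = 81.2 + 0.02q → q* = 4140.74074, p* = 164.01481.
Marginal revenue: MR = 193 − 0.014q. Set MR = MC: 193 − 0.014q = 81.2 + 0.02q → q_m = 3288.23529.
Price p_m = 193 − 0.007·3288.23529 = 169.98235; MC(q_m) = 81.2 + 0.02·3288.23529 = 146.96471.
Competitive q* = 4140.74074, so Δq = 852.50545; wedge = 169.98235 − 146.96471 = 23.01764.
Welfare loss = ½ × 852.50545 × 23.01764 = $9811.33.

$9811.33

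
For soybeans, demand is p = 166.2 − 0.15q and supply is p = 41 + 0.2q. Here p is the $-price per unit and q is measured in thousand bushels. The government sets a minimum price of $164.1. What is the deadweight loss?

$20674.41 thousand

Competitive equilibrium: 166.2 − 0.15q = 41 + 0.2q → q* = 357.71429, p* = 112.54286.
At the floor p = 164.1, quantity demanded = (166.2 − 164.1)/0.15 = 14.
Sellers' marginal cost at q' = 14: 41 + 0.2·14 = 43.8.
Δq = 357.71429 − 14 = 343.71429; wedge = 164.1 − 43.8 = 120.3.
DWL = ½ × 343.71429 × 120.3 = $20674.41 thousand.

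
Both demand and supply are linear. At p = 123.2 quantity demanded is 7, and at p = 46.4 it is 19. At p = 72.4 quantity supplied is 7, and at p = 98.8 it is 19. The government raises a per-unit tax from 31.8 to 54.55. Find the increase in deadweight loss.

114.21

Demand slope = (46.4 − 123.2)/(19 − 7) = −6.4, so p = 168 − 6.4q.
Supply slope = (98.8 − 72.4)/(19 − 7) = 2.2, so p = 57 + 2.2q.
Competitive equilibrium: 168 − 6.4q = 57 + 2.2q → q* = 12.907, p* = 85.3953.
For a per-unit tax t: Δq = t/8.6, so DWL = ½·t·(t/8.6) = t²/17.2.
At t = 31.8: DWL = 58.793. At t = 54.55: DWL = 173.006.
Increase = 173.006 − 58.793 = 114.21.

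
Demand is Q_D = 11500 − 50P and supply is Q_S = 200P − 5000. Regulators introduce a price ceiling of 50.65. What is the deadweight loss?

117811.25

In inverse form: demand P = 230 − 0.02Q, supply P = 25 + 0.005Q.
Competitive equilibrium: 230 − 0.02Q = 25 + 0.005Q → Q* = 8200, P* = 66.
At the ceiling P = 50.65, quantity supplied = (50.65 − 25)/0.005 = 5130.
Willingness to pay at Q' = 5130: 230 − 0.02·5130 = 127.4.
ΔQ = 8200 − 5130 = 3070; wedge = 127.4 − 50.65 = 76.75.
Welfare loss = ½ × 3070 × 76.75 = 117811.25.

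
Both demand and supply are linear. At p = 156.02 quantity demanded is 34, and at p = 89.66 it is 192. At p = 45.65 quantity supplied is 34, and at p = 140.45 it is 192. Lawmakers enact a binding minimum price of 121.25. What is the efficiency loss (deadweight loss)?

329.55

Demand slope = (89.66 − 156.02)/(192 − 34) = −0.42, so p = 170.3 − 0.42q.
Supply slope = (140.45 − 45.65)/(192 − 34) = 0.6, so p = 25.25 + 0.6q.
Competitive equilibrium: 170.3 − 0.42q = 25.25 + 0.6q → q* = 142.20588, p* = 110.57353.
At the floor p = 121.25, quantity demanded = (170.3 − 121.25)/0.42 = 116.78571.
Sellers' marginal cost at q' = 116.78571: 25.25 + 0.6·116.78571 = 95.32143.
Δq = 142.20588 − 116.78571 = 25.42017; wedge = 121.25 − 95.32143 = 25.92857.
The triangle = ½ × 25.42017 × 25.92857 = 329.55.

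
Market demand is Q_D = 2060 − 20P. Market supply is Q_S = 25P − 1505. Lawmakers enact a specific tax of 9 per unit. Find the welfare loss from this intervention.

In inverse form: demand P = 103 − 0.05Q, supply P = 60.2 + 0.04Q.
Competitive equilibrium: 103 − 0.05Q = 60.2 + 0.04Q → Q* = 475.5556, P* = 79.2222.
With the tax, the buyer price exceeds the seller price by 9: (103 − 0.05Q) − (60.2 + 0.04Q) = 9 → Q' = 375.5556.
ΔQ = 475.5556 − 375.5556 = 100; the wedge equals the tax, 9.
The triangle = ½ × 100 × 9 = 450.

450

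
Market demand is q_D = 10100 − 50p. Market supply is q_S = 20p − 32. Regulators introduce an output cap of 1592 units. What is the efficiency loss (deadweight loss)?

56527.73

In inverse form: demand p = 202 − 0.02q, supply p = 1.6 + 0.05q.
Competitive equilibrium: 202 − 0.02q = 1.6 + 0.05q → q* = 2862.85714, p* = 144.74286.
At q = 1592: demand price = 202 − 0.02·1592 = 170.16; supply price = 1.6 + 0.05·1592 = 81.2.
Δq = 2862.85714 − 1592 = 1270.85714; wedge = 170.16 − 81.2 = 88.96.
The triangle = ½ × 1270.85714 × 88.96 = 56527.73.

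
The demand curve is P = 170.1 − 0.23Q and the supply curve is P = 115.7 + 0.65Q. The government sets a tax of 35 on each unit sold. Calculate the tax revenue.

Competitive equilibrium: 170.1 − 0.23Q = 115.7 + 0.65Q → Q* = 61.8182, P* = 155.8818.
With the tax, the buyer price exceeds the seller price by 35: (170.1 − 0.23Q) − (115.7 + 0.65Q) = 35 → Q' = 22.0455.
Tax revenue = 35 × 22.0455 = 771.59.

771.59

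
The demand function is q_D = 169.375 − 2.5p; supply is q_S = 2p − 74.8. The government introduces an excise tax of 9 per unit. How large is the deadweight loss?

45

In inverse form: demand p = 67.75 − 0.4q, supply p = 37.4 + 0.5q.
Competitive equilibrium: 67.75 − 0.4q = 37.4 + 0.5q → q* = 33.7222, p* = 54.2611.
With the tax, the buyer price exceeds the seller price by 9: (67.75 − 0.4q) − (37.4 + 0.5q) = 9 → q' = 23.7222.
Δq = 33.7222 − 23.7222 = 10; the wedge equals the tax, 9.
The triangle = ½ × 10 × 9 = 45.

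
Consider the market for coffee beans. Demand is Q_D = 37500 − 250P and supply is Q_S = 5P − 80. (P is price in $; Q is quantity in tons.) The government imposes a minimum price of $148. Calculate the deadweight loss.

In inverse form: demand P = 150 − 0.004Q, supply P = 16 + 0.2Q.
Competitive equilibrium: 150 − 0.004Q = 16 + 0.2Q → Q* = 656.8627, P* = 147.3725.
At the floor P = 148, quantity demanded = (150 − 148)/0.004 = 500.
Sellers' marginal cost at Q' = 500: 16 + 0.2·500 = 116.
ΔQ = 656.8627 − 500 = 156.8627; wedge = 148 − 116 = 32.
Deadweight loss = ½ × 156.8627 × 32 = $2509.80.

$2509.80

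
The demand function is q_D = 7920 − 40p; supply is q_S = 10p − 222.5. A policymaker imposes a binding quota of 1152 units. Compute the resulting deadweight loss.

In inverse form: demand p = 198 − 0.025q, supply p = 22.25 + 0.1q.
Competitive equilibrium: 198 − 0.025q = 22.25 + 0.1q → q* = 1406, p* = 162.85.
At q = 1152: demand price = 198 − 0.025·1152 = 169.2; supply price = 22.25 + 0.1·1152 = 137.45.
Δq = 1406 − 1152 = 254; wedge = 169.2 − 137.45 = 31.75.
The triangle = ½ × 254 × 31.75 = 4032.25.

4032.25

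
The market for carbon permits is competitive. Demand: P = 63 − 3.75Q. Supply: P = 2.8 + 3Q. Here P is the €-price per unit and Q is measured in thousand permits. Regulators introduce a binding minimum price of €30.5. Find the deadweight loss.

Competitive equilibrium: 63 − 3.75Q = 2.8 + 3Q → Q* = 8.9185, P* = 29.5556.
At the floor P = 30.5, quantity demanded = (63 − 30.5)/3.75 = 8.6667.
Sellers' marginal cost at Q' = 8.6667: 2.8 + 3·8.6667 = 28.8001.
ΔQ = 8.9185 − 8.6667 = 0.2518; wedge = 30.5 − 28.8001 = 1.6999.
Deadweight loss = ½ × 0.2518 × 1.6999 = €0.21 thousand.

€0.21 thousand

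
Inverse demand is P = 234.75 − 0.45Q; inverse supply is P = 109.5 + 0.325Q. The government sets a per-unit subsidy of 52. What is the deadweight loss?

1744.52

Competitive equilibrium: 234.75 − 0.45Q = 109.5 + 0.325Q → Q* = 161.6129, P* = 162.0242.
The subsidy lowers effective supply by 52: P = 57.5 + 0.325Q.
New quantity: 234.75 − 0.45Q = 57.5 + 0.325Q → Q' = 228.7097.
Overproduction ΔQ = 228.7097 − 161.6129 = 67.0968; wedge = subsidy = 52.
DWL = ½ × 67.0968 × 52 = 1744.52.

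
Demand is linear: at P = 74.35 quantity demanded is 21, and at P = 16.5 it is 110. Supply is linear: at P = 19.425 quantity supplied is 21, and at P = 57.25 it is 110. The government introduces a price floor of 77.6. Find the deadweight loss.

1691.20

Demand slope = (16.5 − 74.35)/(110 − 21) = −0.65, so P = 88 − 0.65Q.
Supply slope = (57.25 − 19.425)/(110 − 21) = 0.425, so P = 10.5 + 0.425Q.
Competitive equilibrium: 88 − 0.65Q = 10.5 + 0.425Q → Q* = 72.093, P* = 41.1395.
At the floor P = 77.6, quantity demanded = (88 − 77.6)/0.65 = 16.
Sellers' marginal cost at Q' = 16: 10.5 + 0.425·16 = 17.3.
ΔQ = 72.093 − 16 = 56.093; wedge = 77.6 − 17.3 = 60.3.
The triangle = ½ × 56.093 × 60.3 = 1691.20.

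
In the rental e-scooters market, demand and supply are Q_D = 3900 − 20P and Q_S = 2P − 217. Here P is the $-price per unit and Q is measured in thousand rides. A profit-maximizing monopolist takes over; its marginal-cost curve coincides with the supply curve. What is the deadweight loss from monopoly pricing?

$47.24 thousand

In inverse form: demand P = 195 − 0.05Q, supply P = 108.5 + 0.5Q.
Competitive equilibrium: 195 − 0.05Q = 108.5 + 0.5Q → Q* = 157.2727, P* = 187.1364.
Marginal revenue: MR = 195 − 0.1Q. Set MR = MC: 195 − 0.1Q = 108.5 + 0.5Q → Q_m = 144.1667.
Price P_m = 195 − 0.05·144.1667 = 187.7917; MC(Q_m) = 108.5 + 0.5·144.1667 = 180.5834.
Competitive Q* = 157.2727, so ΔQ = 13.106; wedge = 187.7917 − 180.5834 = 7.2083.
Deadweight loss = ½ × 13.106 × 7.2083 = $47.24 thousand.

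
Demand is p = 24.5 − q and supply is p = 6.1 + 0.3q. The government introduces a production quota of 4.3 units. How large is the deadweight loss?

63.11

Competitive equilibrium: 24.5 − q = 6.1 + 0.3q → q* = 14.1538, p* = 10.3462.
At q = 4.3: demand price = 24.5 − 1·4.3 = 20.2; supply price = 6.1 + 0.3·4.3 = 7.39.
Δq = 14.1538 − 4.3 = 9.8538; wedge = 20.2 − 7.39 = 12.81.
The triangle = ½ × 9.8538 × 12.81 = 63.11.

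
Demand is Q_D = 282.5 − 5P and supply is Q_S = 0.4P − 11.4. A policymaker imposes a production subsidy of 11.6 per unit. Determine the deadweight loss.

24.92

In inverse form: demand P = 56.5 − 0.2Q, supply P = 28.5 + 2.5Q.
Competitive equilibrium: 56.5 − 0.2Q = 28.5 + 2.5Q → Q* = 10.3704, P* = 54.4259.
The subsidy lowers effective supply by 11.6: P = 16.9 + 2.5Q.
New quantity: 56.5 − 0.2Q = 16.9 + 2.5Q → Q' = 14.6667.
Overproduction ΔQ = 14.6667 − 10.3704 = 4.2963; wedge = subsidy = 11.6.
Deadweight loss = ½ × 4.2963 × 11.6 = 24.92.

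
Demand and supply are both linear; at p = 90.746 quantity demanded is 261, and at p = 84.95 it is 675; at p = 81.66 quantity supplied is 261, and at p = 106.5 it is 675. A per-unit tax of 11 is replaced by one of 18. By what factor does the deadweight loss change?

2.678

Demand slope = (84.95 − 90.746)/(675 − 261) = −0.014, so p = 94.4 − 0.014q.
Supply slope = (106.5 − 81.66)/(675 − 261) = 0.06, so p = 66 + 0.06q.
Competitive equilibrium: 94.4 − 0.014q = 66 + 0.06q → q* = 383.7838, p* = 89.027.
For a per-unit tax t: Δq = t/0.074, so DWL = ½·t·(t/0.074) = t²/0.148.
At t = 11: DWL = 817.568. At t = 18: DWL = 2189.189.
Ratio = (18/11)² = 2.678.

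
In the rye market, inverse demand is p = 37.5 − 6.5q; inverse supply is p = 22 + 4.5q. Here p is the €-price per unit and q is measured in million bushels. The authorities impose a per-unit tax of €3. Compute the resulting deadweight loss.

Competitive equilibrium: 37.5 − 6.5q = 22 + 4.5q → q* = 1.4091, p* = 28.3409.
With the tax, the buyer price exceeds the seller price by 3: (37.5 − 6.5q) − (22 + 4.5q) = 3 → q' = 1.1364.
Δq = 1.4091 − 1.1364 = 0.2727; the wedge equals the tax, 3.
The triangle = ½ × 0.2727 × 3 = €0.41 million.

€0.41 million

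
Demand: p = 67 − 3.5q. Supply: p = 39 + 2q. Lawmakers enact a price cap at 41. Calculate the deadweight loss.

46.02

Competitive equilibrium: 67 − 3.5q = 39 + 2q → q* = 5.0909, p* = 49.1818.
At the ceiling p = 41, quantity supplied = (41 − 39)/2 = 1.
Willingness to pay at q' = 1: 67 − 3.5·1 = 63.5.
Δq = 5.0909 − 1 = 4.0909; wedge = 63.5 − 41 = 22.5.
Deadweight loss = ½ × 4.0909 × 22.5 = 46.02.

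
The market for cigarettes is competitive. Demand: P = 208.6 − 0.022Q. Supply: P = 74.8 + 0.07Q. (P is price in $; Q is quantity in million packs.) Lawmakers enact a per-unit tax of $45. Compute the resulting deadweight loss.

$11005.43 million

Competitive equilibrium: 208.6 − 0.022Q = 74.8 + 0.07Q → Q* = 1454.3478, P* = 176.6043.
With the tax, the buyer price exceeds the seller price by 45: (208.6 − 0.022Q) − (74.8 + 0.07Q) = 45 → Q' = 965.2174.
ΔQ = 1454.3478 − 965.2174 = 489.1304; the wedge equals the tax, 45.
Welfare loss = ½ × 489.1304 × 45 = $11005.43 million.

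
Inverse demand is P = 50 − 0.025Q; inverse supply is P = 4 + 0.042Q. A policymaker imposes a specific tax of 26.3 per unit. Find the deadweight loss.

Competitive equilibrium: 50 − 0.025Q = 4 + 0.042Q → Q* = 686.5672, P* = 32.8358.
With the tax, the buyer price exceeds the seller price by 26.3: (50 − 0.025Q) − (4 + 0.042Q) = 26.3 → Q' = 294.0299.
ΔQ = 686.5672 − 294.0299 = 392.5373; the wedge equals the tax, 26.3.
DWL = ½ × 392.5373 × 26.3 = 5161.87.

5161.87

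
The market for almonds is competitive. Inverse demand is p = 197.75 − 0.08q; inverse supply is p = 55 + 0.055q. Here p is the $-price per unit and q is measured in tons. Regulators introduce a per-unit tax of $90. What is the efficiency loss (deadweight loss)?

$30000

Competitive equilibrium: 197.75 − 0.08q = 55 + 0.055q → q* = 1057.4074, p* = 113.1574.
With the tax, the buyer price exceeds the seller price by 90: (197.75 − 0.08q) − (55 + 0.055q) = 90 → q' = 390.7407.
Δq = 1057.4074 − 390.7407 = 666.6667; the wedge equals the tax, 90.
Deadweight loss = ½ × 666.6667 × 90 = $30000.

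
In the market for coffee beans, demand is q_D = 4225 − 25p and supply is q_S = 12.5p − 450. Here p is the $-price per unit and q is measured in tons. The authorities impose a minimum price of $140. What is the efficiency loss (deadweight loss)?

In inverse form: demand p = 169 − 0.04q, supply p = 36 + 0.08q.
Competitive equilibrium: 169 − 0.04q = 36 + 0.08q → q* = 1108.3333, p* = 124.6667.
At the floor p = 140, quantity demanded = (169 − 140)/0.04 = 725.
Sellers' marginal cost at q' = 725: 36 + 0.08·725 = 94.
Δq = 1108.3333 − 725 = 383.3333; wedge = 140 − 94 = 46.
Deadweight loss = ½ × 383.3333 × 46 = $8816.67.

$8816.67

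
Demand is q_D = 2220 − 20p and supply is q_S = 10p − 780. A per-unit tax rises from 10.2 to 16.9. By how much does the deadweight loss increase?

In inverse form: demand p = 111 − 0.05q, supply p = 78 + 0.1q.
Competitive equilibrium: 111 − 0.05q = 78 + 0.1q → q* = 220, p* = 100.
For a per-unit tax t: Δq = t/0.15, so DWL = ½·t·(t/0.15) = t²/0.3.
At t = 10.2: DWL = 346.8. At t = 16.9: DWL = 952.033.
Increase = 952.033 − 346.8 = 605.23.

605.23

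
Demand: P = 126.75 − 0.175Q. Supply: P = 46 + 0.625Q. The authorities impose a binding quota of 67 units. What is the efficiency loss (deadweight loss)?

Competitive equilibrium: 126.75 − 0.175Q = 46 + 0.625Q → Q* = 100.9375, P* = 109.0859.
At Q = 67: demand price = 126.75 − 0.175·67 = 115.025; supply price = 46 + 0.625·67 = 87.875.
ΔQ = 100.9375 − 67 = 33.9375; wedge = 115.025 − 87.875 = 27.15.
The triangle = ½ × 33.9375 × 27.15 = 460.70.

460.70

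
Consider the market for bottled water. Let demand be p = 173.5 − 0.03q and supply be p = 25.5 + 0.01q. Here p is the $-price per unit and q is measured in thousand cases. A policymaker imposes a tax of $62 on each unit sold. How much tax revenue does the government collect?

$133300 thousand

Competitive equilibrium: 173.5 − 0.03q = 25.5 + 0.01q → q* = 3700, p* = 62.5.
With the tax, the buyer price exceeds the seller price by 62: (173.5 − 0.03q) − (25.5 + 0.01q) = 62 → q' = 2150.
Tax revenue = 62 × 2150 = $133300 thousand.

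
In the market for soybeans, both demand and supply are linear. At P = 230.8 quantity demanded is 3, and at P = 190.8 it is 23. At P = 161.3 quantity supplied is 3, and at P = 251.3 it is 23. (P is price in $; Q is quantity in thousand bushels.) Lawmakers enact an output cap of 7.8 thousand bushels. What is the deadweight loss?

Demand slope = (190.8 − 230.8)/(23 − 3) = −2, so P = 236.8 − 2Q.
Supply slope = (251.3 − 161.3)/(23 − 3) = 4.5, so P = 147.8 + 4.5Q.
Competitive equilibrium: 236.8 − 2Q = 147.8 + 4.5Q → Q* = 13.6923, P* = 209.4154.
At Q = 7.8: demand price = 236.8 − 2·7.8 = 221.2; supply price = 147.8 + 4.5·7.8 = 182.9.
ΔQ = 13.6923 − 7.8 = 5.8923; wedge = 221.2 − 182.9 = 38.3.
DWL = ½ × 5.8923 × 38.3 = $112.84 thousand.

$112.84 thousand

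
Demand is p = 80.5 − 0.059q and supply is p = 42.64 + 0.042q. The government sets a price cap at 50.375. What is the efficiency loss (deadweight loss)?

1836.22

Competitive equilibrium: 80.5 − 0.059q = 42.64 + 0.042q → q* = 374.8515, p* = 58.3838.
At the ceiling p = 50.375, quantity supplied = (50.375 − 42.64)/0.042 = 184.1667.
Willingness to pay at q' = 184.1667: 80.5 − 0.059·184.1667 = 69.6342.
Δq = 374.8515 − 184.1667 = 190.6848; wedge = 69.6342 − 50.375 = 19.2592.
The triangle = ½ × 190.6848 × 19.2592 = 1836.22.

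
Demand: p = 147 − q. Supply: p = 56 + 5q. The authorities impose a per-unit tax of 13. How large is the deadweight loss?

Competitive equilibrium: 147 − q = 56 + 5q → q* = 15.1667, p* = 131.8333.
With the tax, the buyer price exceeds the seller price by 13: (147 − q) − (56 + 5q) = 13 → q' = 13.
Δq = 15.1667 − 13 = 2.1667; the wedge equals the tax, 13.
Deadweight loss = ½ × 2.1667 × 13 = 14.08.

14.08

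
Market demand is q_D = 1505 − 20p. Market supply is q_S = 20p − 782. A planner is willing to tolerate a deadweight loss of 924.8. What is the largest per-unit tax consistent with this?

In inverse form: demand p = 75.25 − 0.05q, supply p = 39.1 + 0.05q.
Competitive equilibrium: 75.25 − 0.05q = 39.1 + 0.05q → q* = 361.5, p* = 57.175.
A tax t gives Δq = t/0.1 and wedge t, so DWL = t²/0.2.
t²/0.2 = 924.8 → t² = 184.96 → t = 13.6.

13.6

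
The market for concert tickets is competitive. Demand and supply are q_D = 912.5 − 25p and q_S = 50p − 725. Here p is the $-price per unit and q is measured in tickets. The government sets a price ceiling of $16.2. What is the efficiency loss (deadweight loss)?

$2380.08

In inverse form: demand p = 36.5 − 0.04q, supply p = 14.5 + 0.02q.
Competitive equilibrium: 36.5 − 0.04q = 14.5 + 0.02q → q* = 366.6667, p* = 21.8333.
At the ceiling p = 16.2, quantity supplied = (16.2 − 14.5)/0.02 = 85.
Willingness to pay at q' = 85: 36.5 − 0.04·85 = 33.1.
Δq = 366.6667 − 85 = 281.6667; wedge = 33.1 − 16.2 = 16.9.
The triangle = ½ × 281.6667 × 16.9 = $2380.08.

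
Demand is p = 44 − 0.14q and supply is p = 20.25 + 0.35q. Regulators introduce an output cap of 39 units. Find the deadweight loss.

21.97

Competitive equilibrium: 44 − 0.14q = 20.25 + 0.35q → q* = 48.4694, p* = 37.2143.
At q = 39: demand price = 44 − 0.14·39 = 38.54; supply price = 20.25 + 0.35·39 = 33.9.
Δq = 48.4694 − 39 = 9.4694; wedge = 38.54 − 33.9 = 4.64.
Deadweight loss = ½ × 9.4694 × 4.64 = 21.97.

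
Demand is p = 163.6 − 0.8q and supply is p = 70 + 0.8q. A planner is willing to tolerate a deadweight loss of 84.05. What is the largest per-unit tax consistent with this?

Competitive equilibrium: 163.6 − 0.8q = 70 + 0.8q → q* = 58.5, p* = 116.8.
A tax t gives Δq = t/1.6 and wedge t, so DWL = t²/3.2.
t²/3.2 = 84.05 → t² = 268.96 → t = 16.4.

16.4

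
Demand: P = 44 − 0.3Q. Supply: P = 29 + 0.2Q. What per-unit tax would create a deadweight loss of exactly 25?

5

Competitive equilibrium: 44 − 0.3Q = 29 + 0.2Q → Q* = 30, P* = 35.
A tax t gives ΔQ = t/0.5 and wedge t, so DWL = t²/1.
t²/1 = 25 → t² = 25 → t = 5.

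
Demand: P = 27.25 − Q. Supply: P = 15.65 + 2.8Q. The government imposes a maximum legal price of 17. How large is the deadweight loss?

Competitive equilibrium: 27.25 − Q = 15.65 + 2.8Q → Q* = 3.0526, P* = 24.1974.
At the ceiling P = 17, quantity supplied = (17 − 15.65)/2.8 = 0.4821.
Willingness to pay at Q' = 0.4821: 27.25 − 1·0.4821 = 26.7679.
ΔQ = 3.0526 − 0.4821 = 2.5705; wedge = 26.7679 − 17 = 9.7679.
Deadweight loss = ½ × 2.5705 × 9.7679 = 12.55.

12.55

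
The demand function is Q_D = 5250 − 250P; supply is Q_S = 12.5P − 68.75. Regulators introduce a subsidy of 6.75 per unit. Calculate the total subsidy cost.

In inverse form: demand P = 21 − 0.004Q, supply P = 5.5 + 0.08Q.
Competitive equilibrium: 21 − 0.004Q = 5.5 + 0.08Q → Q* = 184.5238, P* = 20.2619.
The subsidy lowers effective supply by 6.75: P = 0.08Q − 1.25.
New quantity: 21 − 0.004Q = 0.08Q − 1.25 → Q' = 264.881.
Total subsidy cost = 6.75 × 264.881 = 1787.95.

1787.95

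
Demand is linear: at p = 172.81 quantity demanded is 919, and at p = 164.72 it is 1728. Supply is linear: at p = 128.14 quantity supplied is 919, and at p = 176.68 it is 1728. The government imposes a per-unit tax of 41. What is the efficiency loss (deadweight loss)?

Demand slope = (164.72 − 172.81)/(1728 − 919) = −0.01, so p = 182 − 0.01q.
Supply slope = (176.68 − 128.14)/(1728 − 919) = 0.06, so p = 73 + 0.06q.
Competitive equilibrium: 182 − 0.01q = 73 + 0.06q → q* = 1557.1429, p* = 166.4286.
With the tax, the buyer price exceeds the seller price by 41: (182 − 0.01q) − (73 + 0.06q) = 41 → q' = 971.4286.
Δq = 1557.1429 − 971.4286 = 585.7143; the wedge equals the tax, 41.
DWL = ½ × 585.7143 × 41 = 12007.14.

12007.14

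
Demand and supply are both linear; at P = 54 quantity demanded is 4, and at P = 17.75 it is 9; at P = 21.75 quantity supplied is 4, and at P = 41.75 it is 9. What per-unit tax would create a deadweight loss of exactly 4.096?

Demand slope = (17.75 − 54)/(9 − 4) = −7.25, so P = 83 − 7.25Q.
Supply slope = (41.75 − 21.75)/(9 − 4) = 4, so P = 5.75 + 4Q.
Competitive equilibrium: 83 − 7.25Q = 5.75 + 4Q → Q* = 6.8667, P* = 33.2167.
A tax t gives ΔQ = t/11.25 and wedge t, so DWL = t²/22.5.
t²/22.5 = 4.096 → t² = 92.16 → t = 9.6.

9.6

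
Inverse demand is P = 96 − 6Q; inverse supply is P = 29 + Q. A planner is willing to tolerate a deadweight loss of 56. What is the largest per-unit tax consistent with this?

28

Competitive equilibrium: 96 − 6Q = 29 + Q → Q* = 9.5714, P* = 38.5714.
A tax t gives ΔQ = t/7 and wedge t, so DWL = t²/14.
t²/14 = 56 → t² = 784 → t = 28.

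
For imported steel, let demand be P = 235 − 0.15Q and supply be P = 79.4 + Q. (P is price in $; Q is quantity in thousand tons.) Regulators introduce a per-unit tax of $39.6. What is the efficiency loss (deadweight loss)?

Competitive equilibrium: 235 − 0.15Q = 79.4 + Q → Q* = 135.3043, P* = 214.7043.
With the tax, the buyer price exceeds the seller price by 39.6: (235 − 0.15Q) − (79.4 + Q) = 39.6 → Q' = 100.8696.
ΔQ = 135.3043 − 100.8696 = 34.4347; the wedge equals the tax, 39.6.
The triangle = ½ × 34.4347 × 39.6 = $681.81 thousand.

$681.81 thousand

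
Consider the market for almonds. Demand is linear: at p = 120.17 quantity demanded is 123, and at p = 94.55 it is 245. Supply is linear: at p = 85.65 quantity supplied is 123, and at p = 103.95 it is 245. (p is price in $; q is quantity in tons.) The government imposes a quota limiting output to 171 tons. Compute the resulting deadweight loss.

$412.80

Demand slope = (94.55 − 120.17)/(245 − 123) = −0.21, so p = 146 − 0.21q.
Supply slope = (103.95 − 85.65)/(245 − 123) = 0.15, so p = 67.2 + 0.15q.
Competitive equilibrium: 146 − 0.21q = 67.2 + 0.15q → q* = 218.8889, p* = 100.0333.
At q = 171: demand price = 146 − 0.21·171 = 110.09; supply price = 67.2 + 0.15·171 = 92.85.
Δq = 218.8889 − 171 = 47.8889; wedge = 110.09 − 92.85 = 17.24.
Deadweight loss = ½ × 47.8889 × 17.24 = $412.80.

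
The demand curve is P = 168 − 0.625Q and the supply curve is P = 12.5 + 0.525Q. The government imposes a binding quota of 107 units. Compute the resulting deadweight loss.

Competitive equilibrium: 168 − 0.625Q = 12.5 + 0.525Q → Q* = 135.2174, P* = 83.4891.
At Q = 107: demand price = 168 − 0.625·107 = 101.125; supply price = 12.5 + 0.525·107 = 68.675.
ΔQ = 135.2174 − 107 = 28.2174; wedge = 101.125 − 68.675 = 32.45.
DWL = ½ × 28.2174 × 32.45 = 457.83.

457.83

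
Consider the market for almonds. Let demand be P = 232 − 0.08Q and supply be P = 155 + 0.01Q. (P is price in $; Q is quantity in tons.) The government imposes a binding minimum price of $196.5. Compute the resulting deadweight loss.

$7631.27

Competitive equilibrium: 232 − 0.08Q = 155 + 0.01Q → Q* = 855.5556, P* = 163.5556.
At the floor P = 196.5, quantity demanded = (232 − 196.5)/0.08 = 443.75.
Sellers' marginal cost at Q' = 443.75: 155 + 0.01·443.75 = 159.4375.
ΔQ = 855.5556 − 443.75 = 411.8056; wedge = 196.5 − 159.4375 = 37.0625.
DWL = ½ × 411.8056 × 37.0625 = $7631.27.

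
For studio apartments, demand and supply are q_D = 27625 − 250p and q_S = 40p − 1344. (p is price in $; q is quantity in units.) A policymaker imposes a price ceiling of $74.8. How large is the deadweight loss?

In inverse form: demand p = 110.5 − 0.004q, supply p = 33.6 + 0.025q.
Competitive equilibrium: 110.5 − 0.004q = 33.6 + 0.025q → q* = 2651.7241, p* = 99.8931.
At the ceiling p = 74.8, quantity supplied = (74.8 − 33.6)/0.025 = 1648.
Willingness to pay at q' = 1648: 110.5 − 0.004·1648 = 103.908.
Δq = 2651.7241 − 1648 = 1003.7241; wedge = 103.908 − 74.8 = 29.108.
DWL = ½ × 1003.7241 × 29.108 = $14608.20.

$14608.20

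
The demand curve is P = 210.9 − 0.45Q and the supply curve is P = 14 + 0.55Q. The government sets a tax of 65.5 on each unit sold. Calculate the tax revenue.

8606.70

Competitive equilibrium: 210.9 − 0.45Q = 14 + 0.55Q → Q* = 196.9, P* = 122.295.
With the tax, the buyer price exceeds the seller price by 65.5: (210.9 − 0.45Q) − (14 + 0.55Q) = 65.5 → Q' = 131.4.
Tax revenue = 65.5 × 131.4 = 8606.70.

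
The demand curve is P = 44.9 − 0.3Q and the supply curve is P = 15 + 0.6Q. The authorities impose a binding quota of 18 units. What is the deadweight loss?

104.27

Competitive equilibrium: 44.9 − 0.3Q = 15 + 0.6Q → Q* = 33.2222, P* = 34.9333.
At Q = 18: demand price = 44.9 − 0.3·18 = 39.5; supply price = 15 + 0.6·18 = 25.8.
ΔQ = 33.2222 − 18 = 15.2222; wedge = 39.5 − 25.8 = 13.7.
DWL = ½ × 15.2222 × 13.7 = 104.27.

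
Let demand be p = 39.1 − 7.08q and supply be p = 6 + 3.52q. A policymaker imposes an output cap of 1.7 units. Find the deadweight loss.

10.73

Competitive equilibrium: 39.1 − 7.08q = 6 + 3.52q → q* = 3.1226, p* = 16.9917.
At q = 1.7: demand price = 39.1 − 7.08·1.7 = 27.064; supply price = 6 + 3.52·1.7 = 11.984.
Δq = 3.1226 − 1.7 = 1.4226; wedge = 27.064 − 11.984 = 15.08.
Deadweight loss = ½ × 1.4226 × 15.08 = 10.73.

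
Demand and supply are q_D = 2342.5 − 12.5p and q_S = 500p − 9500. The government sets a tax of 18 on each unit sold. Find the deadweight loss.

1975.61

In inverse form: demand p = 187.4 − 0.08q, supply p = 19 + 0.002q.
Competitive equilibrium: 187.4 − 0.08q = 19 + 0.002q → q* = 2053.6585, p* = 23.1073.
With the tax, the buyer price exceeds the seller price by 18: (187.4 − 0.08q) − (19 + 0.002q) = 18 → q' = 1834.1463.
Δq = 2053.6585 − 1834.1463 = 219.5122; the wedge equals the tax, 18.
The triangle = ½ × 219.5122 × 18 = 1975.61.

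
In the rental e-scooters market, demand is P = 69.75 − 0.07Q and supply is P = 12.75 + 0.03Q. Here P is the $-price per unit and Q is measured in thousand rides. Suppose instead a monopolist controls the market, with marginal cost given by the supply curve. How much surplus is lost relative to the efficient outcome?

Competitive equilibrium: 69.75 − 0.07Q = 12.75 + 0.03Q → Q* = 570, P* = 29.85.
Marginal revenue: MR = 69.75 − 0.14Q. Set MR = MC: 69.75 − 0.14Q = 12.75 + 0.03Q → Q_m = 335.2941.
Price P_m = 69.75 − 0.07·335.2941 = 46.2794; MC(Q_m) = 12.75 + 0.03·335.2941 = 22.8088.
Competitive Q* = 570, so ΔQ = 234.7059; wedge = 46.2794 − 22.8088 = 23.4706.
Deadweight loss = ½ × 234.7059 × 23.4706 = $2754.34 thousand.

$2754.34 thousand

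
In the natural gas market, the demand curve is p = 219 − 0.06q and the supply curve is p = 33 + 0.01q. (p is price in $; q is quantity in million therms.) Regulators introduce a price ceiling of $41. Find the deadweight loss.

Competitive equilibrium: 219 − 0.06q = 33 + 0.01q → q* = 2657.1429, p* = 59.5714.
At the ceiling p = 41, quantity supplied = (41 − 33)/0.01 = 800.
Willingness to pay at q' = 800: 219 − 0.06·800 = 171.
Δq = 2657.1429 − 800 = 1857.1429; wedge = 171 − 41 = 130.
The triangle = ½ × 1857.1429 × 130 = $120714.29 million.

$120714.29 million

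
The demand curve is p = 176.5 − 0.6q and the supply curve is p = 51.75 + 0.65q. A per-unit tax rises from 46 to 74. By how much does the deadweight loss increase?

Competitive equilibrium: 176.5 − 0.6q = 51.75 + 0.65q → q* = 99.8, p* = 116.62.
For a per-unit tax t: Δq = t/1.25, so DWL = ½·t·(t/1.25) = t²/2.5.
At t = 46: DWL = 846.4. At t = 74: DWL = 2190.4.
Increase = 2190.4 − 846.4 = 1344.

1344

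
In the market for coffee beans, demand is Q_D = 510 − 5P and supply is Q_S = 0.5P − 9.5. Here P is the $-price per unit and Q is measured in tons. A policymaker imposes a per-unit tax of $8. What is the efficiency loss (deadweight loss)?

$14.55

In inverse form: demand P = 102 − 0.2Q, supply P = 19 + 2Q.
Competitive equilibrium: 102 − 0.2Q = 19 + 2Q → Q* = 37.7273, P* = 94.4545.
With the tax, the buyer price exceeds the seller price by 8: (102 − 0.2Q) − (19 + 2Q) = 8 → Q' = 34.0909.
ΔQ = 37.7273 − 34.0909 = 3.6364; the wedge equals the tax, 8.
Welfare loss = ½ × 3.6364 × 8 = $14.55.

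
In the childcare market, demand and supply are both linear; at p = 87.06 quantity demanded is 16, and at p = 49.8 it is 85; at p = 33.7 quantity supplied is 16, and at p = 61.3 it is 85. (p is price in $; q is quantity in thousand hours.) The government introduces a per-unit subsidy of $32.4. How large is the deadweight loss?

$558.38 thousand

Demand slope = (49.8 − 87.06)/(85 − 16) = −0.54, so p = 95.7 − 0.54q.
Supply slope = (61.3 − 33.7)/(85 − 16) = 0.4, so p = 27.3 + 0.4q.
Competitive equilibrium: 95.7 − 0.54q = 27.3 + 0.4q → q* = 72.766, p* = 56.4064.
The subsidy lowers effective supply by 32.4: p = 0.4q − 5.1.
New quantity: 95.7 − 0.54q = 0.4q − 5.1 → q' = 107.234.
Overproduction Δq = 107.234 − 72.766 = 34.468; wedge = subsidy = 32.4.
DWL = ½ × 34.468 × 32.4 = $558.38 thousand.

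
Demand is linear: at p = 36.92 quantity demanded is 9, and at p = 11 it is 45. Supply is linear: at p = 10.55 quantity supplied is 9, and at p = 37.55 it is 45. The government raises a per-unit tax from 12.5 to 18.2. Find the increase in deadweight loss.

Demand slope = (11 − 36.92)/(45 − 9) = −0.72, so p = 43.4 − 0.72q.
Supply slope = (37.55 − 10.55)/(45 − 9) = 0.75, so p = 3.8 + 0.75q.
Competitive equilibrium: 43.4 − 0.72q = 3.8 + 0.75q → q* = 26.9388, p* = 24.0041.
For a per-unit tax t: Δq = t/1.47, so DWL = ½·t·(t/1.47) = t²/2.94.
At t = 12.5: DWL = 53.146. At t = 18.2: DWL = 112.667.
Increase = 112.667 − 53.146 = 59.52.

59.52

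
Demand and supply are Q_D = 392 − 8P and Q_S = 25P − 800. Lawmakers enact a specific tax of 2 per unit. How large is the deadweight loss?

12.12

In inverse form: demand P = 49 − 0.125Q, supply P = 32 + 0.04Q.
Competitive equilibrium: 49 − 0.125Q = 32 + 0.04Q → Q* = 103.0303, P* = 36.1212.
With the tax, the buyer price exceeds the seller price by 2: (49 − 0.125Q) − (32 + 0.04Q) = 2 → Q' = 90.9091.
ΔQ = 103.0303 − 90.9091 = 12.1212; the wedge equals the tax, 2.
The triangle = ½ × 12.1212 × 2 = 12.12.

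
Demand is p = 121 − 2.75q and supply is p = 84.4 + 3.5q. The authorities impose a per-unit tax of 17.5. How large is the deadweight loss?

24.50

Competitive equilibrium: 121 − 2.75q = 84.4 + 3.5q → q* = 5.856, p* = 104.896.
With the tax, the buyer price exceeds the seller price by 17.5: (121 − 2.75q) − (84.4 + 3.5q) = 17.5 → q' = 3.056.
Δq = 5.856 − 3.056 = 2.8; the wedge equals the tax, 17.5.
Welfare loss = ½ × 2.8 × 17.5 = 24.50.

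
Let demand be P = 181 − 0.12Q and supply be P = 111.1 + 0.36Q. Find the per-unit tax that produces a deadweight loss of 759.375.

Competitive equilibrium: 181 − 0.12Q = 111.1 + 0.36Q → Q* = 145.625, P* = 163.525.
A tax t gives ΔQ = t/0.48 and wedge t, so DWL = t²/0.96.
t²/0.96 = 759.375 → t² = 729 → t = 27.

27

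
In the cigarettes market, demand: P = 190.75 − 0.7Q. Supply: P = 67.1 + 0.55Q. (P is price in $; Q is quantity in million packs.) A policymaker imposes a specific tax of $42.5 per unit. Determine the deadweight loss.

$722.50 million

Competitive equilibrium: 190.75 − 0.7Q = 67.1 + 0.55Q → Q* = 98.92, P* = 121.506.
With the tax, the buyer price exceeds the seller price by 42.5: (190.75 − 0.7Q) − (67.1 + 0.55Q) = 42.5 → Q' = 64.92.
ΔQ = 98.92 − 64.92 = 34; the wedge equals the tax, 42.5.
DWL = ½ × 34 × 42.5 = $722.50 million.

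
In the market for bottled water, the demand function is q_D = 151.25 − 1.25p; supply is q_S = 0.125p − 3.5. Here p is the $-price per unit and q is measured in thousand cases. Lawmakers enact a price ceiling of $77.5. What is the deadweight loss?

$84.44 thousand

In inverse form: demand p = 121 − 0.8q, supply p = 28 + 8q.
Competitive equilibrium: 121 − 0.8q = 28 + 8q → q* = 10.5682, p* = 112.5455.
At the ceiling p = 77.5, quantity supplied = (77.5 − 28)/8 = 6.1875.
Willingness to pay at q' = 6.1875: 121 − 0.8·6.1875 = 116.05.
Δq = 10.5682 − 6.1875 = 4.3807; wedge = 116.05 − 77.5 = 38.55.
DWL = ½ × 4.3807 × 38.55 = $84.44 thousand.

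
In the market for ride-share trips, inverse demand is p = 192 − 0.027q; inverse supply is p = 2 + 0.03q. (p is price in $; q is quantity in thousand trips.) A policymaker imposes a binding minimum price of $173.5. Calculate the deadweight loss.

Competitive equilibrium: 192 − 0.027q = 2 + 0.03q → q* = 3333.3333333, p* = 102.
At the floor p = 173.5, quantity demanded = (192 − 173.5)/0.027 = 685.1851852.
Sellers' marginal cost at q' = 685.1851852: 2 + 0.03·685.1851852 = 22.5555556.
Δq = 3333.3333333 − 685.1851852 = 2648.1481481; wedge = 173.5 − 22.5555556 = 150.9444444.
The triangle = ½ × 2648.1481481 × 150.9444444 = $199861.63 thousand.

$199861.63 thousand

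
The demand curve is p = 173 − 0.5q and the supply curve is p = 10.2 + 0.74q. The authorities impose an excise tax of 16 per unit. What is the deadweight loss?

Competitive equilibrium: 173 − 0.5q = 10.2 + 0.74q → q* = 131.2903, p* = 107.3548.
With the tax, the buyer price exceeds the seller price by 16: (173 − 0.5q) − (10.2 + 0.74q) = 16 → q' = 118.3871.
Δq = 131.2903 − 118.3871 = 12.9032; the wedge equals the tax, 16.
Welfare loss = ½ × 12.9032 × 16 = 103.23.

103.23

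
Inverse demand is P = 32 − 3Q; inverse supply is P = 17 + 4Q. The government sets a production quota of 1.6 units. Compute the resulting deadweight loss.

Competitive equilibrium: 32 − 3Q = 17 + 4Q → Q* = 2.1429, P* = 25.5714.
At Q = 1.6: demand price = 32 − 3·1.6 = 27.2; supply price = 17 + 4·1.6 = 23.4.
ΔQ = 2.1429 − 1.6 = 0.5429; wedge = 27.2 − 23.4 = 3.8.
DWL = ½ × 0.5429 × 3.8 = 1.03.

1.03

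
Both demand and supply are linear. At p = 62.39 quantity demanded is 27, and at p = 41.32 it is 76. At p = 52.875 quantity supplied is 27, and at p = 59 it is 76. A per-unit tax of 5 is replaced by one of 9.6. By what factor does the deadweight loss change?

3.6864

Demand slope = (41.32 − 62.39)/(76 − 27) = −0.43, so p = 74 − 0.43q.
Supply slope = (59 − 52.875)/(76 − 27) = 0.125, so p = 49.5 + 0.125q.
Competitive equilibrium: 74 − 0.43q = 49.5 + 0.125q → q* = 44.1441, p* = 55.018.
For a per-unit tax t: Δq = t/0.555, so DWL = ½·t·(t/0.555) = t²/1.11.
At t = 5: DWL = 22.523. At t = 9.6: DWL = 83.027.
Ratio = (9.6/5)² = 3.6864.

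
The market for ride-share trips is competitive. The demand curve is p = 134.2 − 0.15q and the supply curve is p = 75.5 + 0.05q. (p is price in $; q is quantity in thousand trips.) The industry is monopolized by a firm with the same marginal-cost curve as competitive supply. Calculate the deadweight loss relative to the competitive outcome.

$1582.20 thousand

Competitive equilibrium: 134.2 − 0.15q = 75.5 + 0.05q → q* = 293.5, p* = 90.175.
Marginal revenue: MR = 134.2 − 0.3q. Set MR = MC: 134.2 − 0.3q = 75.5 + 0.05q → q_m = 167.71429.
Price p_m = 134.2 − 0.15·167.71429 = 109.04286; MC(q_m) = 75.5 + 0.05·167.71429 = 83.88571.
Competitive q* = 293.5, so Δq = 125.78571; wedge = 109.04286 − 83.88571 = 25.15715.
The triangle = ½ × 125.78571 × 25.15715 = $1582.20 thousand.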